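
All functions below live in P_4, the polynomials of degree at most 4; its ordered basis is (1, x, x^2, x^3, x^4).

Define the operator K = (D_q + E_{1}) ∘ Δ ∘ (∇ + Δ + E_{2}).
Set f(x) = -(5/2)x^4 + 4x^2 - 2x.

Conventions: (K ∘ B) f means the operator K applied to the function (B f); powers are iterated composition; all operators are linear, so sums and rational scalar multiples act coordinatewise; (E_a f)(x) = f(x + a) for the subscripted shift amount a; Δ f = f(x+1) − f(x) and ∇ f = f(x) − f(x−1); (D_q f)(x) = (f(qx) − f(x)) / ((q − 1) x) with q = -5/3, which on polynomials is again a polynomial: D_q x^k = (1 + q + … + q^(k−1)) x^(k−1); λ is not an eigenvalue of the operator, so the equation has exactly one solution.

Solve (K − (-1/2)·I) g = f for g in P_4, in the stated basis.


write g with unknown coordinates in the stated basis and equate coefficients in (K − (-1/2)·I) g = f
solving from the highest basis element down gives g = -5x^4 + 40x^3 + (4612/9)x^2 - (24244/9)x - 11106
check: K g = -20x^3 - (2270/9)x^2 + (12104/9)x + 5553
so K g − (-1/2)·g = -(5/2)x^4 + 4x^2 - 2x = f ✓

the image equals g(x) = -5x^4 + 40x^3 + (4612/9)x^2 - (24244/9)x - 11106


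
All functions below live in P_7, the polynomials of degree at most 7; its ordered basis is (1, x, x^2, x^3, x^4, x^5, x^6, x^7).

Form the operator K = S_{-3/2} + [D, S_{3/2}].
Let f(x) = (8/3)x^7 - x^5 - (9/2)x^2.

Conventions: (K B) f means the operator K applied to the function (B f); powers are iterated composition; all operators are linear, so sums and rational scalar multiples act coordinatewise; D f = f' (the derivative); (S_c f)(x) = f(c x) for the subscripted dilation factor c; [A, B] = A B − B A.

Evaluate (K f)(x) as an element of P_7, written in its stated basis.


S_{-3/2} f = -(729/16)x^7 + (243/32)x^5 - (81/8)x^2
S_{3/2} f = (729/16)x^7 - (243/32)x^5 - (81/8)x^2
D S_{3/2} f = (5103/16)x^6 - (1215/32)x^4 - (81/4)x
D f = (56/3)x^6 - 5x^4 - 9x
S_{3/2} D f = (1701/8)x^6 - (405/16)x^4 - (27/2)x
[D, S_{3/2}] f = (1701/16)x^6 - (405/32)x^4 - (27/4)x
(S_{-3/2} + [D, S_{3/2}]) f = -(729/16)x^7 + (1701/16)x^6 + (243/32)x^5 - (405/32)x^4 - (81/8)x^2 - (27/4)x

g(x) = -(729/16)x^7 + (1701/16)x^6 + (243/32)x^5 - (405/32)x^4 - (81/8)x^2 - (27/4)x


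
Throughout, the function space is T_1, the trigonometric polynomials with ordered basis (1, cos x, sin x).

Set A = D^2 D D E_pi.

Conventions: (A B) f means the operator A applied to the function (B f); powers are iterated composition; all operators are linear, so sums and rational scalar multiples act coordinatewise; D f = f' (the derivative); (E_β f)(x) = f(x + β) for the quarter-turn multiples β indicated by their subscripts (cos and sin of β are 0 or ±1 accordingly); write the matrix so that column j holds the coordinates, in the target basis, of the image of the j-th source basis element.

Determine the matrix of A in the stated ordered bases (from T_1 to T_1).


the matrix is [[0, 0, 0]; [0, -1, 0]; [0, 0, -1]] (rows listed top to bottom)

image of 1: 0
image of cos x: -cos x
image of sin x: -sin x
each image's coordinates form column j of the matrix


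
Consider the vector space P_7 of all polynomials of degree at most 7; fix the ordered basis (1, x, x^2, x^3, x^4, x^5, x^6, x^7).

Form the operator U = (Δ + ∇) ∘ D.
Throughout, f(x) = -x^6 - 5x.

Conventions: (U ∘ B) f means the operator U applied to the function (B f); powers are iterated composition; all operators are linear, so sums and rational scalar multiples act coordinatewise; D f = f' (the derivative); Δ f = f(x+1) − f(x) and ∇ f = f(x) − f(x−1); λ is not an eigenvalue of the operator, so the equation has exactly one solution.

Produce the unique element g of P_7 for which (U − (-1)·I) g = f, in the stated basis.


the result is g(x) = -x^6 + 60x^4 - 1320x^2 - 5x + 4812

write g with unknown coordinates in the stated basis and equate coefficients in (U − (-1)·I) g = f
solving from the highest basis element down gives g = -x^6 + 60x^4 - 1320x^2 - 5x + 4812
check: U g = -60x^4 + 1320x^2 - 4812
so U g − (-1)·g = -x^6 - 5x = f ✓


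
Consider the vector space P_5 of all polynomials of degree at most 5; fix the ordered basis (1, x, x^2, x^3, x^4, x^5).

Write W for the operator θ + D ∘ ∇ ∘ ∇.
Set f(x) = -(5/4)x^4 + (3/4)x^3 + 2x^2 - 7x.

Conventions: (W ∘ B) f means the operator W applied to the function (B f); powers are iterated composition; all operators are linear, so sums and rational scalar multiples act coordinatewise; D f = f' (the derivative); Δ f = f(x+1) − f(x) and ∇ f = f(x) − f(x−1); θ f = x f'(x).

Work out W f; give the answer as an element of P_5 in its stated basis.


θ f = -5x^4 + (9/4)x^3 + 4x^2 - 7x
∇ f = -5x^3 + (39/4)x^2 - (13/4)x - 7
∇ ∇ f = -15x^2 + (69/2)x - 18
D ∇ ∇ f = -30x + 69/2
(θ + D ∘ ∇ ∘ ∇) f = -5x^4 + (9/4)x^3 + 4x^2 - 37x + 69/2

g(x) = -5x^4 + (9/4)x^3 + 4x^2 - 37x + 69/2


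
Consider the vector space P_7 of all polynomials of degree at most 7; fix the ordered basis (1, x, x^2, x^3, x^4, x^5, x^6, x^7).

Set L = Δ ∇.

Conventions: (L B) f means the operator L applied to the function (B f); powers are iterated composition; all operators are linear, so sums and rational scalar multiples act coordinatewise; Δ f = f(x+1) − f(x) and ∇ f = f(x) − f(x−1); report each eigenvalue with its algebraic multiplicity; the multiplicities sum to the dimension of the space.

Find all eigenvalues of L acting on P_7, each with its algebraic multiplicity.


λ = 0 (multiplicity 8)

image of 1: 0
image of x: 0
image of x^2: 2
image of x^3: 6x
image of x^4: 12x^2 + 2
image of x^5: 20x^3 + 10x
image of x^6: 30x^4 + 30x^2 + 2
image of x^7: 42x^5 + 70x^3 + 14x
the matrix is upper triangular; its diagonal is (0, 0, 0, 0, 0, 0, 0, 0)
for a triangular matrix the eigenvalues are the diagonal entries, with algebraic multiplicity their repetition count


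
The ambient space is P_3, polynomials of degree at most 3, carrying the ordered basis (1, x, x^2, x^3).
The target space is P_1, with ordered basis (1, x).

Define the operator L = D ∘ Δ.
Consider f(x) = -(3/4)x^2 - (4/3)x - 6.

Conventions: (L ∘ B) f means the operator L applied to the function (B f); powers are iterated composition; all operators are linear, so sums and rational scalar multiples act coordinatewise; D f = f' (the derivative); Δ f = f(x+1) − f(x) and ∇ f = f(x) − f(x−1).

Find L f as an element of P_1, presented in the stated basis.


g(x) = -3/2

Δ f = -(3/2)x - 25/12
D Δ f = -3/2


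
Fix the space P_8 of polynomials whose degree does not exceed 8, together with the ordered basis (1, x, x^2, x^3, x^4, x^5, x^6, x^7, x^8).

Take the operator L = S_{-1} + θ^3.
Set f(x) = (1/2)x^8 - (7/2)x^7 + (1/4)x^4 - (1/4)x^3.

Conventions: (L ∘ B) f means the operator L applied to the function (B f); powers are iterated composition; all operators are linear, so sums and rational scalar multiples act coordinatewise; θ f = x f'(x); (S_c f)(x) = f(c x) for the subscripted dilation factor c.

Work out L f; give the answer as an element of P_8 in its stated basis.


the result is g(x) = (513/2)x^8 - 1197x^7 + (65/4)x^4 - (13/2)x^3

S_{-1} f = (1/2)x^8 + (7/2)x^7 + (1/4)x^4 + (1/4)x^3
θ f = 4x^8 - (49/2)x^7 + x^4 - (3/4)x^3
θ θ f = 32x^8 - (343/2)x^7 + 4x^4 - (9/4)x^3
θ θ θ f = 256x^8 - (2401/2)x^7 + 16x^4 - (27/4)x^3
(S_{-1} + θ^3) f = (513/2)x^8 - 1197x^7 + (65/4)x^4 - (13/2)x^3


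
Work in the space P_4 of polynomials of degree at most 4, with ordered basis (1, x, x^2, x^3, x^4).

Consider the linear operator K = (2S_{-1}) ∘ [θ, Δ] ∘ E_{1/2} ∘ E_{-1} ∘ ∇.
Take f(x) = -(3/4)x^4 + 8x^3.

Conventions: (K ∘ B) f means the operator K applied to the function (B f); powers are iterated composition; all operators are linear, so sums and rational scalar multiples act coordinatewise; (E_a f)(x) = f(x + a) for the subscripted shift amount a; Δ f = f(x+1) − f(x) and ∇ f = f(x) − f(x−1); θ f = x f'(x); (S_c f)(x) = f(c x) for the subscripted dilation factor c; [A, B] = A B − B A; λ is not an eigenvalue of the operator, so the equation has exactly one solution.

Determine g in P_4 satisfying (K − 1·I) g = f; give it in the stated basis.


write g with unknown coordinates in the stated basis and equate coefficients in (K − 1·I) g = f
solving from the highest basis element down gives g = (3/4)x^4 - 8x^3 - 18x^2 - 96x + 141/2
check: K g = -18x^2 - 96x + 141/2
so K g − 1·g = -(3/4)x^4 + 8x^3 = f ✓

g(x) = (3/4)x^4 - 8x^3 - 18x^2 - 96x + 141/2


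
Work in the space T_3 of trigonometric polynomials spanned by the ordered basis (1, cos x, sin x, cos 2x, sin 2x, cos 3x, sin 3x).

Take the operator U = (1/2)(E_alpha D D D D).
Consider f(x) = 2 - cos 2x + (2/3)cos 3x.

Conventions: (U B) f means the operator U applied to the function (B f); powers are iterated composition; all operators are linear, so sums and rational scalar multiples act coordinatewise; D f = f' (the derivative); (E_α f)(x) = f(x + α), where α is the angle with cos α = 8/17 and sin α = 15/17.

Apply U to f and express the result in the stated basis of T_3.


D f = 2sin 2x - 2sin 3x
D D f = 4cos 2x - 6cos 3x
D D D f = -8sin 2x + 18sin 3x
D D D D f = -16cos 2x + 54cos 3x
E_alpha D D D D f = (2576/289)cos 2x + (3840/289)sin 2x - (263952/4913)cos 3x + (26730/4913)sin 3x
((1/2)(E_alpha D D D D)) f = (1288/289)cos 2x + (1920/289)sin 2x - (131976/4913)cos 3x + (13365/4913)sin 3x

the image equals g(x) = (1288/289)cos 2x + (1920/289)sin 2x - (131976/4913)cos 3x + (13365/4913)sin 3x


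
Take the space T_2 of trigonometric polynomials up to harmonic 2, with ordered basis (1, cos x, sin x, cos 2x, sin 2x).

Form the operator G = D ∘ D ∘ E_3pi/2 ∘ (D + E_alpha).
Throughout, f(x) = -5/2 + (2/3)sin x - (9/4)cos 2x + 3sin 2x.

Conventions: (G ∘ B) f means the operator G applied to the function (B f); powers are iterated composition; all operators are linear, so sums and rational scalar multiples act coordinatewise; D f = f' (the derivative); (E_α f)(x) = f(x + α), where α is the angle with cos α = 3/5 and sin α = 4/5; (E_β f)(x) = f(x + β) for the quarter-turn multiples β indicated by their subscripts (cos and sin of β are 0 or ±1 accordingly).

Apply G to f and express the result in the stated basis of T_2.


D f = (2/3)cos x + 6cos 2x + (9/2)sin 2x
E_alpha f = -5/2 + (8/15)cos x + (2/5)sin x + (351/100)cos 2x + (33/25)sin 2x
(D + E_alpha) f = -5/2 + (6/5)cos x + (2/5)sin x + (951/100)cos 2x + (291/50)sin 2x
E_3pi/2 (D + E_alpha) f = -5/2 - (2/5)cos x + (6/5)sin x - (951/100)cos 2x - (291/50)sin 2x
D E_3pi/2 (D + E_alpha) f = (6/5)cos x + (2/5)sin x - (291/25)cos 2x + (951/50)sin 2x
D (D ∘ E_3pi/2) (D + E_alpha) f = (2/5)cos x - (6/5)sin x + (951/25)cos 2x + (582/25)sin 2x

the image equals g(x) = (2/5)cos x - (6/5)sin x + (951/25)cos 2x + (582/25)sin 2x


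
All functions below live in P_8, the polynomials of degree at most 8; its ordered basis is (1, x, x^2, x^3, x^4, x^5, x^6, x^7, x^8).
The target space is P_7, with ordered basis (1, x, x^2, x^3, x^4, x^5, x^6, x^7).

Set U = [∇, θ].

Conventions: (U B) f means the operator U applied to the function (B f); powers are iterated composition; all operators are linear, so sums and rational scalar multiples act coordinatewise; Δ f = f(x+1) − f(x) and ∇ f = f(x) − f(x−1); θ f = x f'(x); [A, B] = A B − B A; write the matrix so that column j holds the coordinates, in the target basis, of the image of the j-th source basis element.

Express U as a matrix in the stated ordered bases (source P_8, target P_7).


image of 1: 0
image of x: 1
image of x^2: 2x - 2
image of x^3: 3x^2 - 6x + 3
image of x^4: 4x^3 - 12x^2 + 12x - 4
image of x^5: 5x^4 - 20x^3 + 30x^2 - 20x + 5
image of x^6: 6x^5 - 30x^4 + 60x^3 - 60x^2 + 30x - 6
image of x^7: 7x^6 - 42x^5 + 105x^4 - 140x^3 + 105x^2 - 42x + 7
image of x^8: 8x^7 - 56x^6 + 168x^5 - 280x^4 + 280x^3 - 168x^2 + 56x - 8
each image's coordinates form column j of the matrix

the matrix is [[0, 1, -2, 3, -4, 5, -6, 7, -8]; [0, 0, 2, -6, 12, -20, 30, -42, 56]; [0, 0, 0, 3, -12, 30, -60, 105, -168]; [0, 0, 0, 0, 4, -20, 60, -140, 280]; [0, 0, 0, 0, 0, 5, -30, 105, -280]; [0, 0, 0, 0, 0, 0, 6, -42, 168]; [0, 0, 0, 0, 0, 0, 0, 7, -56]; [0, 0, 0, 0, 0, 0, 0, 0, 8]] (rows listed top to bottom)


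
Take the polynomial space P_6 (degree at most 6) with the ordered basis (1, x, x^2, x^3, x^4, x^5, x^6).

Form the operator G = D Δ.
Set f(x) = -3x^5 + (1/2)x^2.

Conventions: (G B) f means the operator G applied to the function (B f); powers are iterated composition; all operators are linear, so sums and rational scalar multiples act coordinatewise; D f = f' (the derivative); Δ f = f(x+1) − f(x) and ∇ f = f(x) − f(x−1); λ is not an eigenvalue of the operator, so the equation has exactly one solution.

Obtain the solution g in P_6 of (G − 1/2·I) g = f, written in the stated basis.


the result is g(x) = 6x^5 + 240x^3 + 359x^2 + 3120x + 2936

write g with unknown coordinates in the stated basis and equate coefficients in (G − 1/2·I) g = f
solving from the highest basis element down gives g = 6x^5 + 240x^3 + 359x^2 + 3120x + 2936
check: G g = 120x^3 + 180x^2 + 1560x + 1468
so G g − 1/2·g = -3x^5 + (1/2)x^2 = f ✓


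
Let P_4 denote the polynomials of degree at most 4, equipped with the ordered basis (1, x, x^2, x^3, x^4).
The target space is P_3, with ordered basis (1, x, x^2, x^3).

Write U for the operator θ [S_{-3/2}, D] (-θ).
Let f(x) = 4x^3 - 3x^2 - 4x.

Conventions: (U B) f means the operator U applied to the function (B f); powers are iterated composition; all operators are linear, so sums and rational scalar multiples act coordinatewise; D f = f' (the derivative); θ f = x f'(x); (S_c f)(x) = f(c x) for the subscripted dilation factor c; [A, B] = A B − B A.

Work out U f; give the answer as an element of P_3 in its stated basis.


θ f = 12x^3 - 6x^2 - 4x
(-θ) f = -12x^3 + 6x^2 + 4x
D (-θ) f = -36x^2 + 12x + 4
S_{-3/2} D (-θ) f = -81x^2 - 18x + 4
S_{-3/2} (-θ) f = (81/2)x^3 + (27/2)x^2 - 6x
D S_{-3/2} (-θ) f = (243/2)x^2 + 27x - 6
[S_{-3/2}, D] (-θ) f = -(405/2)x^2 - 45x + 10
θ [S_{-3/2}, D] (-θ) f = -405x^2 - 45x

the result is g(x) = -405x^2 - 45x


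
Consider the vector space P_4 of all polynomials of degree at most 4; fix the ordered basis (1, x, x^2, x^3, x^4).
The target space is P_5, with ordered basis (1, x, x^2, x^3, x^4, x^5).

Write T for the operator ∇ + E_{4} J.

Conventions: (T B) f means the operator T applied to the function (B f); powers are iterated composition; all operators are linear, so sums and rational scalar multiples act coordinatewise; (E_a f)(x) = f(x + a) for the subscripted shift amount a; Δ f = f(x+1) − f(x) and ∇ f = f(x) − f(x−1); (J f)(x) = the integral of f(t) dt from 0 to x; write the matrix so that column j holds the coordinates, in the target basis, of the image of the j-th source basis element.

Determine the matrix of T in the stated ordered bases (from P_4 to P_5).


the matrix is [[4, 9, 61/3, 65, 1019/5]; [1, 4, 18, 61, 260]; [0, 1/2, 4, 27, 122]; [0, 0, 1/3, 4, 36]; [0, 0, 0, 1/4, 4]; [0, 0, 0, 0, 1/5]] (rows listed top to bottom)

image of 1: x + 4
image of x: (1/2)x^2 + 4x + 9
image of x^2: (1/3)x^3 + 4x^2 + 18x + 61/3
image of x^3: (1/4)x^4 + 4x^3 + 27x^2 + 61x + 65
image of x^4: (1/5)x^5 + 4x^4 + 36x^3 + 122x^2 + 260x + 1019/5
each image's coordinates form column j of the matrix


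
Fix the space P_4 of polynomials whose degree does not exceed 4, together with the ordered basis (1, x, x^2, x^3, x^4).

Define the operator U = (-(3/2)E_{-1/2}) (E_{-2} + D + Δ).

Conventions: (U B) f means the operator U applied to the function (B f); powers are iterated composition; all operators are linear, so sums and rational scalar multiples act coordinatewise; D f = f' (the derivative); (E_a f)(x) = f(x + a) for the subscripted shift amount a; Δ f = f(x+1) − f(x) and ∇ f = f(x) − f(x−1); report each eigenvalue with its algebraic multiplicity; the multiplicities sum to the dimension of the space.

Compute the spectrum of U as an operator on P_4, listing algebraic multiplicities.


image of 1: -3/2
image of x: -(3/2)x + 3/4
image of x^2: -(3/2)x^2 + (3/2)x - 63/8
image of x^3: -(3/2)x^3 + (9/4)x^2 - (189/8)x + 351/16
image of x^4: -(3/2)x^4 + 3x^3 - (189/4)x^2 + (351/4)x - 1851/32
the matrix is upper triangular; its diagonal is (-3/2, -3/2, -3/2, -3/2, -3/2)
for a triangular matrix the eigenvalues are the diagonal entries, with algebraic multiplicity their repetition count

λ = -3/2 (multiplicity 5)


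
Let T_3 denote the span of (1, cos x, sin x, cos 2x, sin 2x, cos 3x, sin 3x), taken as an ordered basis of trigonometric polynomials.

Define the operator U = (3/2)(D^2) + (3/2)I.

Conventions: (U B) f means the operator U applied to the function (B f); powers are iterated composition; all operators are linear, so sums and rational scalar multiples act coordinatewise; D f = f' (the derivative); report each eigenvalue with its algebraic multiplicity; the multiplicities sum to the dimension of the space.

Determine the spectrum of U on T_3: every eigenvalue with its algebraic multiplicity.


λ = -12 (multiplicity 2), λ = -9/2 (multiplicity 2), λ = 0 (multiplicity 2), λ = 3/2 (multiplicity 1)

image of 1: 3/2
image of cos x: 0
image of sin x: 0
image of cos 2x: -(9/2)cos 2x
image of sin 2x: -(9/2)sin 2x
image of cos 3x: -12cos 3x
image of sin 3x: -12sin 3x
the matrix is diagonal; its diagonal is (3/2, 0, 0, -9/2, -9/2, -12, -12)
for a triangular matrix the eigenvalues are the diagonal entries, with algebraic multiplicity their repetition count


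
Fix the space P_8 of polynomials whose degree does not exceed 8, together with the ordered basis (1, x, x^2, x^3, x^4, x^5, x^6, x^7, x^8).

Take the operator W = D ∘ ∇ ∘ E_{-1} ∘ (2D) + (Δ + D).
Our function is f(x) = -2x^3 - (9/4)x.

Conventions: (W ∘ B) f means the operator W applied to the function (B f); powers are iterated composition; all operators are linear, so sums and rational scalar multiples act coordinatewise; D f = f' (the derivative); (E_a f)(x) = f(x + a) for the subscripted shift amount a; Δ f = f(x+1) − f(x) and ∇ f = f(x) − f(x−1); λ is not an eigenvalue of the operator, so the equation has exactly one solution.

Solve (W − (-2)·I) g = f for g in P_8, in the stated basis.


the result is g(x) = -x^3 + 3x^2 - (45/8)x + 85/8

write g with unknown coordinates in the stated basis and equate coefficients in (W − (-2)·I) g = f
solving from the highest basis element down gives g = -x^3 + 3x^2 - (45/8)x + 85/8
check: W g = -6x^2 + 9x - 85/4
so W g − (-2)·g = -2x^3 - (9/4)x = f ✓


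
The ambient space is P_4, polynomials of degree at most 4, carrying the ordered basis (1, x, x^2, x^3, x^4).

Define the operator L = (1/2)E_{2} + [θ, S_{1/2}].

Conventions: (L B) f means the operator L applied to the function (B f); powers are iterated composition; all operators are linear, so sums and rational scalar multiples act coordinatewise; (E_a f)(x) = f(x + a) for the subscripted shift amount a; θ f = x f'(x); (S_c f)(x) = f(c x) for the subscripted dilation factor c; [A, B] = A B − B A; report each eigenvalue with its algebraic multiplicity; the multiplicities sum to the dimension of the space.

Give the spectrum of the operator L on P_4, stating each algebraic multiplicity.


image of 1: 1/2
image of x: (1/2)x + 1
image of x^2: (1/2)x^2 + 2x + 2
image of x^3: (1/2)x^3 + 3x^2 + 6x + 4
image of x^4: (1/2)x^4 + 4x^3 + 12x^2 + 16x + 8
the matrix is upper triangular; its diagonal is (1/2, 1/2, 1/2, 1/2, 1/2)
for a triangular matrix the eigenvalues are the diagonal entries, with algebraic multiplicity their repetition count

λ = 1/2 (multiplicity 5)


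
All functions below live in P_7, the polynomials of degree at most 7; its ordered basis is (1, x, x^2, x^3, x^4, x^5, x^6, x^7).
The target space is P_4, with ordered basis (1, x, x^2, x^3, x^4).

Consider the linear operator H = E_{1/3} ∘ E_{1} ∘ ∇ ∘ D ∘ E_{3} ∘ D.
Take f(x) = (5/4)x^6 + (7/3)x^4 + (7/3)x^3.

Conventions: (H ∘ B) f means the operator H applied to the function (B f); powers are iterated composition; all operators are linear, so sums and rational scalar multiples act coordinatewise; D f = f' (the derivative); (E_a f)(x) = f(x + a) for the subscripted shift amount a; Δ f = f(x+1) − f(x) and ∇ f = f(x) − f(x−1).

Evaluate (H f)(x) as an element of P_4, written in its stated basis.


D f = (15/2)x^5 + (28/3)x^3 + 7x^2
E_{3} D f = (15/2)x^5 + (225/2)x^4 + (2053/3)x^3 + 2116x^2 + (6663/2)x + 4275/2
D E_{3} D f = (75/2)x^4 + 450x^3 + 2053x^2 + 4232x + 6663/2
∇ (D ∘ E_{3} ∘ D) f = 150x^3 + 1125x^2 + 2906x + 5183/2
E_{1} ∇ (D ∘ E_{3} ∘ D) f = 150x^3 + 1575x^2 + 5606x + 13545/2
E_{1/3} (E_{1} ∘ ∇) (D ∘ E_{3} ∘ D) f = 150x^3 + 1725x^2 + 6706x + 158791/18

the image equals g(x) = 150x^3 + 1725x^2 + 6706x + 158791/18


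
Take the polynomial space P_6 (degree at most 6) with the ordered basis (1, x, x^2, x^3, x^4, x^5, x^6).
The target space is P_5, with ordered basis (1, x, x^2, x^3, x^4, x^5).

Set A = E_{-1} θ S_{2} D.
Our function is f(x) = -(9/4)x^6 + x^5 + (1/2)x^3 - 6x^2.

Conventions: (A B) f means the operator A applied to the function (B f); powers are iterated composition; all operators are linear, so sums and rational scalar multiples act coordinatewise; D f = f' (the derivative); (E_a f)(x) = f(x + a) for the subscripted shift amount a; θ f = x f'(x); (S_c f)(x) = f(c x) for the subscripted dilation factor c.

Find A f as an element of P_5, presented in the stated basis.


the result is g(x) = -2160x^5 + 11120x^4 - 22880x^3 + 23532x^2 - 12128x + 2516

D f = -(27/2)x^5 + 5x^4 + (3/2)x^2 - 12x
S_{2} D f = -432x^5 + 80x^4 + 6x^2 - 24x
θ (S_{2} D) f = -2160x^5 + 320x^4 + 12x^2 - 24x
E_{-1} θ (S_{2} D) f = -2160x^5 + 11120x^4 - 22880x^3 + 23532x^2 - 12128x + 2516


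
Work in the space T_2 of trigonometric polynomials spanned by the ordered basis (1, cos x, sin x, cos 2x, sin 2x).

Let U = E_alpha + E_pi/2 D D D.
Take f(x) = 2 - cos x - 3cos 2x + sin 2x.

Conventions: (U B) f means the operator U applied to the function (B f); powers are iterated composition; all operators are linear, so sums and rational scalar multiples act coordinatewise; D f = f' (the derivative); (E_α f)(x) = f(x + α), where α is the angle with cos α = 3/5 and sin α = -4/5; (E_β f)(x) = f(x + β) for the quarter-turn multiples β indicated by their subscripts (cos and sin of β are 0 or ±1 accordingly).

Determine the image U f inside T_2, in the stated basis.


the result is g(x) = 2 - (8/5)cos x - (4/5)sin x + (197/25)cos 2x + (521/25)sin 2x

E_alpha f = 2 - (3/5)cos x - (4/5)sin x - (3/25)cos 2x - (79/25)sin 2x
D f = sin x + 2cos 2x + 6sin 2x
D D f = cos x + 12cos 2x - 4sin 2x
D D D f = -sin x - 8cos 2x - 24sin 2x
E_pi/2 (D D D) f = -cos x + 8cos 2x + 24sin 2x
(E_alpha + E_pi/2 D D D) f = 2 - (8/5)cos x - (4/5)sin x + (197/25)cos 2x + (521/25)sin 2x


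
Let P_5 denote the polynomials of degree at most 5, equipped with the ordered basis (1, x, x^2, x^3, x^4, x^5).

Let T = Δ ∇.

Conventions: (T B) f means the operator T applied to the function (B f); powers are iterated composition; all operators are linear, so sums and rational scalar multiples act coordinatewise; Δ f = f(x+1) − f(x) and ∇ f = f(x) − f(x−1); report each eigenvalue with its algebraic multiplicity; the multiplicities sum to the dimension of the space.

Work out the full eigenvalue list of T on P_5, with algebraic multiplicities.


image of 1: 0
image of x: 0
image of x^2: 2
image of x^3: 6x
image of x^4: 12x^2 + 2
image of x^5: 20x^3 + 10x
the matrix is upper triangular; its diagonal is (0, 0, 0, 0, 0, 0)
for a triangular matrix the eigenvalues are the diagonal entries, with algebraic multiplicity their repetition count

λ = 0 (multiplicity 6)


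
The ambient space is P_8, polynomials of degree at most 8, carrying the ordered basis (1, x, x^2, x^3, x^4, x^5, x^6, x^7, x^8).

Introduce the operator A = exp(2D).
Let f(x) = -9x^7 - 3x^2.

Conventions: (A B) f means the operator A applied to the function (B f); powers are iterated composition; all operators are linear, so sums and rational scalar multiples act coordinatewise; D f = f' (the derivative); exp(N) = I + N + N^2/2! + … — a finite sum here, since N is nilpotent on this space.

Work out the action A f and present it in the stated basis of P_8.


the image equals g(x) = -9x^7 - 126x^6 - 756x^5 - 2520x^4 - 5040x^3 - 6051x^2 - 4044x - 1164

order-1 term: -126x^6 - 12x
order-2 term: -756x^5 - 12
order-3 term: -2520x^4
order-4 term: -5040x^3
order-5 term: -6048x^2
order-6 term: -4032x
order-7 term: -1152
the series for exp(2D) f terminates at order 7
exp(2D) f = -9x^7 - 126x^6 - 756x^5 - 2520x^4 - 5040x^3 - 6051x^2 - 4044x - 1164


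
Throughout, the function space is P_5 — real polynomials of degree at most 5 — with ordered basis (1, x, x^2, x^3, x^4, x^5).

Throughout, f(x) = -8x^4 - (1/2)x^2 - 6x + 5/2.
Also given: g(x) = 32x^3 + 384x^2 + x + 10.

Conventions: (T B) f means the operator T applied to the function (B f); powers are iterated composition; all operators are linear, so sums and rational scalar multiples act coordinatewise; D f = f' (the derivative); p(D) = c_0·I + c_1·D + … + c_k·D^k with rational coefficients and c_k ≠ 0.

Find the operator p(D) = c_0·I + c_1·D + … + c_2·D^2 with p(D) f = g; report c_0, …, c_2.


D^0 f = -8x^4 - (1/2)x^2 - 6x + 5/2
D^1 f = -32x^3 - x - 6
D^2 f = -96x^2 - 1
matching coefficients of g against c_0 f + c_1 Df + … from the top degree down determines the c_i
solution: c_0 = 0, c_1 = -1, c_2 = -4

p(D) = -D − 4·D^2, i.e. c_0 = 0, c_1 = -1, c_2 = -4


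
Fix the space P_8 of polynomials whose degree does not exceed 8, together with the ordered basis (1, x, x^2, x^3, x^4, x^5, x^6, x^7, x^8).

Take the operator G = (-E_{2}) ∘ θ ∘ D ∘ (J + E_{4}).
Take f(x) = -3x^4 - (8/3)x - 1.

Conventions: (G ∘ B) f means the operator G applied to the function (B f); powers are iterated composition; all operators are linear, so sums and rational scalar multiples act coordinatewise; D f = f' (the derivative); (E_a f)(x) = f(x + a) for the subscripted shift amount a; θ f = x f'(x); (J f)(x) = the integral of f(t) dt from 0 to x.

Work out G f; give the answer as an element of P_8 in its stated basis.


J f = -(3/5)x^5 - (4/3)x^2 - x
E_{4} f = -3x^4 - 48x^3 - 288x^2 - (2312/3)x - 2339/3
(J + E_{4}) f = -(3/5)x^5 - 3x^4 - 48x^3 - (868/3)x^2 - (2315/3)x - 2339/3
D (J + E_{4}) f = -3x^4 - 12x^3 - 144x^2 - (1736/3)x - 2315/3
θ D (J + E_{4}) f = -12x^4 - 36x^3 - 288x^2 - (1736/3)x
E_{2} (θ ∘ D) (J + E_{4}) f = -12x^4 - 132x^3 - 792x^2 - (7640/3)x - 8368/3
(-E_{2}) (θ ∘ D) (J + E_{4}) f = 12x^4 + 132x^3 + 792x^2 + (7640/3)x + 8368/3

the result is g(x) = 12x^4 + 132x^3 + 792x^2 + (7640/3)x + 8368/3


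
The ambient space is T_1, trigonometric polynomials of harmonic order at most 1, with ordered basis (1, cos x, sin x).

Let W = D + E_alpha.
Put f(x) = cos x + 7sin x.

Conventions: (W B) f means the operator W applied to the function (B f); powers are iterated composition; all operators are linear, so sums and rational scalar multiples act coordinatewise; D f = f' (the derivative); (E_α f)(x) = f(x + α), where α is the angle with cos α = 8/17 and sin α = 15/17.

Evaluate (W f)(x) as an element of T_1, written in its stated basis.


the image equals g(x) = (232/17)cos x + (24/17)sin x

D f = 7cos x - sin x
E_alpha f = (113/17)cos x + (41/17)sin x
(D + E_alpha) f = (232/17)cos x + (24/17)sin x


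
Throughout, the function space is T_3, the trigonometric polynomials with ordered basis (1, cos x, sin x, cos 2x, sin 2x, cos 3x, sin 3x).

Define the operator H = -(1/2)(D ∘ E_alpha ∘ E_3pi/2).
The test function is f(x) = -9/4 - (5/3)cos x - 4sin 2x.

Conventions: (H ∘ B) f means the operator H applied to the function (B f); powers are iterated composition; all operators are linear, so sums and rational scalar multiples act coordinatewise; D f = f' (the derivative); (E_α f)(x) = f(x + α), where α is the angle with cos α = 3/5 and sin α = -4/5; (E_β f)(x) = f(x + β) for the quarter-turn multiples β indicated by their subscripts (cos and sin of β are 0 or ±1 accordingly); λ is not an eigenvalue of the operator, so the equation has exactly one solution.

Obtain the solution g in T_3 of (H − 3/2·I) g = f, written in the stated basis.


write g with unknown coordinates in the stated basis and equate coefficients in (H − 3/2·I) g = f
solving from the highest basis element down gives g = 3/2 + (15/17)cos x - (10/51)sin x - (112/37)cos 2x + (216/37)sin 2x
check: H g = -(35/102)cos x - (5/17)sin x - (168/37)cos 2x + (176/37)sin 2x
so H g − 3/2·g = -9/4 - (5/3)cos x - 4sin 2x = f ✓

the image equals g(x) = 3/2 + (15/17)cos x - (10/51)sin x - (112/37)cos 2x + (216/37)sin 2x


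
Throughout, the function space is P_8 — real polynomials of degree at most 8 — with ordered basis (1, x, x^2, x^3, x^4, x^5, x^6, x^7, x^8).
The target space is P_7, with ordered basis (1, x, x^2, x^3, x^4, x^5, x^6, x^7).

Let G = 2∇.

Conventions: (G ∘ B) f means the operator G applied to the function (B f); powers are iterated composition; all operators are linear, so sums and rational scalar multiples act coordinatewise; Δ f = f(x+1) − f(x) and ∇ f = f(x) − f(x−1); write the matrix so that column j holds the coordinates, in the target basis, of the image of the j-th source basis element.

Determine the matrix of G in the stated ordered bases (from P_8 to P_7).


the matrix is [[0, 2, -2, 2, -2, 2, -2, 2, -2]; [0, 0, 4, -6, 8, -10, 12, -14, 16]; [0, 0, 0, 6, -12, 20, -30, 42, -56]; [0, 0, 0, 0, 8, -20, 40, -70, 112]; [0, 0, 0, 0, 0, 10, -30, 70, -140]; [0, 0, 0, 0, 0, 0, 12, -42, 112]; [0, 0, 0, 0, 0, 0, 0, 14, -56]; [0, 0, 0, 0, 0, 0, 0, 0, 16]] (rows listed top to bottom)

image of 1: 0
image of x: 2
image of x^2: 4x - 2
image of x^3: 6x^2 - 6x + 2
image of x^4: 8x^3 - 12x^2 + 8x - 2
image of x^5: 10x^4 - 20x^3 + 20x^2 - 10x + 2
image of x^6: 12x^5 - 30x^4 + 40x^3 - 30x^2 + 12x - 2
image of x^7: 14x^6 - 42x^5 + 70x^4 - 70x^3 + 42x^2 - 14x + 2
image of x^8: 16x^7 - 56x^6 + 112x^5 - 140x^4 + 112x^3 - 56x^2 + 16x - 2
each image's coordinates form column j of the matrix


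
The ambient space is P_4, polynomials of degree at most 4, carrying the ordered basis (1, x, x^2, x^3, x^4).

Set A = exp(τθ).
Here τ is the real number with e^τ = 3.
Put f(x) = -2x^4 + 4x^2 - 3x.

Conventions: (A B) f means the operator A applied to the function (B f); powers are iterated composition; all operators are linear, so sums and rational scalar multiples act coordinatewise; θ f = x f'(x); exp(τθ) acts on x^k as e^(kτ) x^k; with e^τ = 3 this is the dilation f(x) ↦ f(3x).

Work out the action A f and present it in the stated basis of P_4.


g(x) = -162x^4 + 36x^2 - 9x

exp(τθ) x^k = e^(kτ) x^k; with e^τ = 3 this sends x^k to 3^k x^k
x ↦ 3 x
x^2 ↦ 9 x^2
x^4 ↦ 81 x^4
applying this coordinatewise to f: exp(τθ) f = -162x^4 + 36x^2 - 9x


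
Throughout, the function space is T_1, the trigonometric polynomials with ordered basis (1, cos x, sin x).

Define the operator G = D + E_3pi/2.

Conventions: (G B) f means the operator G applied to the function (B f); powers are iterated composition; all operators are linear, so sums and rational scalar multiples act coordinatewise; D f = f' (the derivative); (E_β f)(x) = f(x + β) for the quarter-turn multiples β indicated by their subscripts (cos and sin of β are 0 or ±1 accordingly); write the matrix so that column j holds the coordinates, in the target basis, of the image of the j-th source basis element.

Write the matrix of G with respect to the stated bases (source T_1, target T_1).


image of 1: 1
image of cos x: 0
image of sin x: 0
each image's coordinates form column j of the matrix

the matrix is [[1, 0, 0]; [0, 0, 0]; [0, 0, 0]] (rows listed top to bottom)


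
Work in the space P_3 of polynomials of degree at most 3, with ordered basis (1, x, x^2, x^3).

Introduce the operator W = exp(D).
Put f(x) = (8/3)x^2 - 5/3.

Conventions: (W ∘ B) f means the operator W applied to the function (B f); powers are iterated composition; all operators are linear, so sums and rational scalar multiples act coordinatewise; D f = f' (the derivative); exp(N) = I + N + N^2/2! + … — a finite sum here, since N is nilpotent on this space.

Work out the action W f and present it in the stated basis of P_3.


order-1 term: (16/3)x
order-2 term: 8/3
the series for exp(D) f terminates at order 2
exp(D) f = (8/3)x^2 + (16/3)x + 1

the result is g(x) = (8/3)x^2 + (16/3)x + 1


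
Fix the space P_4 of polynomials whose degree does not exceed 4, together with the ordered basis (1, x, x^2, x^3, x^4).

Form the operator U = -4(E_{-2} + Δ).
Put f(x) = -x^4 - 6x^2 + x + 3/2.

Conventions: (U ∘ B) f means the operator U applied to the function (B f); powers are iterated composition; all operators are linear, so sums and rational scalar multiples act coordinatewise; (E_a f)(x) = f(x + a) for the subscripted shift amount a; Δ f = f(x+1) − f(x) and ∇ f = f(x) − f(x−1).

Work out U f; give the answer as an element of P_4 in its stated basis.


E_{-2} f = -x^4 + 8x^3 - 30x^2 + 57x - 81/2
Δ f = -4x^3 - 6x^2 - 16x - 6
(E_{-2} + Δ) f = -x^4 + 4x^3 - 36x^2 + 41x - 93/2
(-4(E_{-2} + Δ)) f = 4x^4 - 16x^3 + 144x^2 - 164x + 186

g(x) = 4x^4 - 16x^3 + 144x^2 - 164x + 186


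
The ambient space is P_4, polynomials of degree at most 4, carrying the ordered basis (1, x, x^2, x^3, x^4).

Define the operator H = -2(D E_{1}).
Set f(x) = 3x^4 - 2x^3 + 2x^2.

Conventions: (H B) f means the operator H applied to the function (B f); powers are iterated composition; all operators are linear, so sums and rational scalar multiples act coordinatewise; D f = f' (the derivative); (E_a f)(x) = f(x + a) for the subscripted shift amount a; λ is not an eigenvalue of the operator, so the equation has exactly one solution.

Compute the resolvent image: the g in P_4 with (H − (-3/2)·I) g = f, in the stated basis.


the result is g(x) = 2x^4 + (28/3)x^3 + (212/3)x^2 + (2656/9)x + 17008/27

write g with unknown coordinates in the stated basis and equate coefficients in (H − (-3/2)·I) g = f
solving from the highest basis element down gives g = 2x^4 + (28/3)x^3 + (212/3)x^2 + (2656/9)x + 17008/27
check: H g = -16x^3 - 104x^2 - (1328/3)x - 8504/9
so H g − (-3/2)·g = 3x^4 - 2x^3 + 2x^2 = f ✓


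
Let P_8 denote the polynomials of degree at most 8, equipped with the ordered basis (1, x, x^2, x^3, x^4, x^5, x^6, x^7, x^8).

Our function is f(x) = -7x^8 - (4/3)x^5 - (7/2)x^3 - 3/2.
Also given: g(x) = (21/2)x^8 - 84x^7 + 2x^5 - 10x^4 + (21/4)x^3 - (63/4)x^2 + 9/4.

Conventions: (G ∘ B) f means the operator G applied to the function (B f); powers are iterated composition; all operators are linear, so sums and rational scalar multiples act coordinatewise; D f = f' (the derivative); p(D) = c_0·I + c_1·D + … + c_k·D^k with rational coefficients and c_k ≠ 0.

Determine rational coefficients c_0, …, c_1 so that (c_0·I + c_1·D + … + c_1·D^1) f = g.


D^0 f = -7x^8 - (4/3)x^5 - (7/2)x^3 - 3/2
D^1 f = -56x^7 - (20/3)x^4 - (21/2)x^2
matching coefficients of g against c_0 f + c_1 Df + … from the top degree down determines the c_i
solution: c_0 = -3/2, c_1 = 3/2

p(D) = -(3/2)·I + (3/2)·D, i.e. c_0 = -3/2, c_1 = 3/2


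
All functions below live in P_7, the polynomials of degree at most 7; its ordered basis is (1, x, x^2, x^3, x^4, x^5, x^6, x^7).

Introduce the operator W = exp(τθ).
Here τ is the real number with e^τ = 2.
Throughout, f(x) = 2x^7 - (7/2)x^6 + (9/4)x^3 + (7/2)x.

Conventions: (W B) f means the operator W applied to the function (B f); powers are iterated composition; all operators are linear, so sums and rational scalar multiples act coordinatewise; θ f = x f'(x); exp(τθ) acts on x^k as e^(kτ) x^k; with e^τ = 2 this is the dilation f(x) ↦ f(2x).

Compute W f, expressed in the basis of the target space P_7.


the image equals g(x) = 256x^7 - 224x^6 + 18x^3 + 7x

exp(τθ) x^k = e^(kτ) x^k; with e^τ = 2 this sends x^k to 2^k x^k
x ↦ 2 x
x^3 ↦ 8 x^3
x^6 ↦ 64 x^6
x^7 ↦ 128 x^7
applying this coordinatewise to f: exp(τθ) f = 256x^7 - 224x^6 + 18x^3 + 7x


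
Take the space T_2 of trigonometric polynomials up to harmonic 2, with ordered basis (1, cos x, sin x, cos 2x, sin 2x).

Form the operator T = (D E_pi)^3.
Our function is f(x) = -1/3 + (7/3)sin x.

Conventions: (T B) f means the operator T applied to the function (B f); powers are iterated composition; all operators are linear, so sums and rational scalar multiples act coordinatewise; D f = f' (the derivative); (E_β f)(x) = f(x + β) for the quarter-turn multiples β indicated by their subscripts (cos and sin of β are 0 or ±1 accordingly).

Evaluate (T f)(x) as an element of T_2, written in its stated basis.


E_pi f = -1/3 - (7/3)sin x
D E_pi f = -(7/3)cos x
E_pi (D E_pi) f = (7/3)cos x
D E_pi (D E_pi) f = -(7/3)sin x
E_pi (D E_pi) (D E_pi) f = (7/3)sin x
D E_pi (D E_pi) (D E_pi) f = (7/3)cos x

the image equals g(x) = (7/3)cos x


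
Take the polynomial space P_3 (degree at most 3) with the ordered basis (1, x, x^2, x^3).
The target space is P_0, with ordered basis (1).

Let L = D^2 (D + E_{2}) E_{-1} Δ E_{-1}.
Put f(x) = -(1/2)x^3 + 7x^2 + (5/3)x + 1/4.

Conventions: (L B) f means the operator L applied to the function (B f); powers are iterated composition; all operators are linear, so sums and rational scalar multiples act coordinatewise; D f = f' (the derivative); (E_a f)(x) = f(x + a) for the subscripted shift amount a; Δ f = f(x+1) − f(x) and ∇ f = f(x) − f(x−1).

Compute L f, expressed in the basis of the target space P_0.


E_{-1} f = -(1/2)x^3 + (17/2)x^2 - (83/6)x + 73/12
Δ E_{-1} f = -(3/2)x^2 + (31/2)x - 35/6
E_{-1} Δ E_{-1} f = -(3/2)x^2 + (37/2)x - 137/6
D (E_{-1} Δ E_{-1}) f = -3x + 37/2
E_{2} (E_{-1} Δ E_{-1}) f = -(3/2)x^2 + (25/2)x + 49/6
(D + E_{2}) (E_{-1} Δ E_{-1}) f = -(3/2)x^2 + (19/2)x + 80/3
D (D + E_{2}) (E_{-1} Δ E_{-1}) f = -3x + 19/2
D D (D + E_{2}) (E_{-1} Δ E_{-1}) f = -3

g(x) = -3


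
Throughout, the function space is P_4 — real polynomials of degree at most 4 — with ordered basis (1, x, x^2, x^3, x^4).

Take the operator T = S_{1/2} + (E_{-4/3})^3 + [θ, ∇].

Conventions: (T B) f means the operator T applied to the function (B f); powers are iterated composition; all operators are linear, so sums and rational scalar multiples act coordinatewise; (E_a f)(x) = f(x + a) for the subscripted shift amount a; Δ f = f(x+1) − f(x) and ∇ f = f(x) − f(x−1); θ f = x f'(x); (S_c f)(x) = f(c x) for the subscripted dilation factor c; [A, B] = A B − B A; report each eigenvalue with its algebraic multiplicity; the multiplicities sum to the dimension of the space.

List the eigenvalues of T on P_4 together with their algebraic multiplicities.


image of 1: 2
image of x: (3/2)x - 5
image of x^2: (5/4)x^2 - 10x + 18
image of x^3: (9/8)x^3 - 15x^2 + 54x - 67
image of x^4: (17/16)x^4 - 20x^3 + 108x^2 - 268x + 260
the matrix is upper triangular; its diagonal is (2, 3/2, 5/4, 9/8, 17/16)
for a triangular matrix the eigenvalues are the diagonal entries, with algebraic multiplicity their repetition count

λ = 17/16 (multiplicity 1), λ = 9/8 (multiplicity 1), λ = 5/4 (multiplicity 1), λ = 3/2 (multiplicity 1), λ = 2 (multiplicity 1)


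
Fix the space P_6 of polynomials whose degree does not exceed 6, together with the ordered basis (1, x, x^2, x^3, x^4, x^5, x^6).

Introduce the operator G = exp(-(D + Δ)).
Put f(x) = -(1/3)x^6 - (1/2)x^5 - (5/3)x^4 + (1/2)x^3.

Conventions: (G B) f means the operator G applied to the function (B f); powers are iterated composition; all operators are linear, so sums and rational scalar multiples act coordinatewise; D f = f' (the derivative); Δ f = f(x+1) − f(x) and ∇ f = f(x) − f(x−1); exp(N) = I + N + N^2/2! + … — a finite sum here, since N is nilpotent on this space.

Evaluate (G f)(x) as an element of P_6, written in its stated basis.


order-1 term: 4x^5 + 10x^4 + 25x^3 + 17x^2 + (29/3)x + 2
order-2 term: -20x^4 - 60x^3 - 125x^2 - (203/2)x - 113/3
order-3 term: (160/3)x^3 + 160x^2 + (760/3)x + 136
order-4 term: -80x^2 - 200x - 180
order-5 term: 64x + 96
order-6 term: -64/3
the series for exp(-(D + Δ)) f terminates at order 6
exp(-(D + Δ)) f = -(1/3)x^6 + (7/2)x^5 - (35/3)x^4 + (113/6)x^3 - 28x^2 + (51/2)x - 5

g(x) = -(1/3)x^6 + (7/2)x^5 - (35/3)x^4 + (113/6)x^3 - 28x^2 + (51/2)x - 5
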